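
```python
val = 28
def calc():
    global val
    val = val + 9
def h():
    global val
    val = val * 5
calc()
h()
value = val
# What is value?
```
185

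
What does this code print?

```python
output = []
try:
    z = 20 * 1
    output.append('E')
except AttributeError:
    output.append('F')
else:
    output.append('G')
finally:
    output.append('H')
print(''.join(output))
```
EGH

else runs before finally when no exception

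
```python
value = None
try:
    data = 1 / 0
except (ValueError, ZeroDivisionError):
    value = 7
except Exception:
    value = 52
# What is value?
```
7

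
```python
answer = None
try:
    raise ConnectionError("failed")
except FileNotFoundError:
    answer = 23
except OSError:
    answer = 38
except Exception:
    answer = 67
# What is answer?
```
38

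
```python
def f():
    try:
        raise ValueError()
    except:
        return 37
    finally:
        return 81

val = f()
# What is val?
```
81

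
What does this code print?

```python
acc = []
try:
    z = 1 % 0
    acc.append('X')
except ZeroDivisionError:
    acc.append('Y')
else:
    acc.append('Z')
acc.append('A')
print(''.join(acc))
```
YA

else block skipped when exception is caught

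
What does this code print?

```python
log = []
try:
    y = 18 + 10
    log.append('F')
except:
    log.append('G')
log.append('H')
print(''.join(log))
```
FH

No exception, try block completes normally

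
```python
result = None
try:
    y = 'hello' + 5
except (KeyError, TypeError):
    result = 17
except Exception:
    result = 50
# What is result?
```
17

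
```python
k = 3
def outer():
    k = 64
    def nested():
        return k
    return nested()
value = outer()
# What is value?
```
64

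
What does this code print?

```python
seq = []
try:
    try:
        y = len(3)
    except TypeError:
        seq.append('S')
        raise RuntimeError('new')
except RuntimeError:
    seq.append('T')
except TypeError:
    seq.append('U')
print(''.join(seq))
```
ST

New RuntimeError raised, caught by outer RuntimeError handler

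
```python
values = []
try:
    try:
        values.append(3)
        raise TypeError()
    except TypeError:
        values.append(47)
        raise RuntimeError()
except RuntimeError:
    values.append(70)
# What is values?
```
[3, 47, 70]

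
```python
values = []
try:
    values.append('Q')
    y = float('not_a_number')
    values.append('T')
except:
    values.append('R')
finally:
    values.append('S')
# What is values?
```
['Q', 'R', 'S']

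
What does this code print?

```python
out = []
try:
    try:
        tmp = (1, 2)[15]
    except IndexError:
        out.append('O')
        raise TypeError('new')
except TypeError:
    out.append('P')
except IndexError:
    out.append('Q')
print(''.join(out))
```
OP

New TypeError raised, caught by outer TypeError handler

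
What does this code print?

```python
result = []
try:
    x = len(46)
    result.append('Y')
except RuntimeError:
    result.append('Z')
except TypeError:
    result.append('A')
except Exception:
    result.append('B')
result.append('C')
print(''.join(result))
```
AC

TypeError matches before generic Exception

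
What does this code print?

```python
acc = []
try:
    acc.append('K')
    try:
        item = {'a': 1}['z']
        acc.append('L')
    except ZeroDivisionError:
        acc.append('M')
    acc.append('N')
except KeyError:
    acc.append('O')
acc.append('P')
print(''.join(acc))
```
KOP

Inner handler doesn't match, propagates to outer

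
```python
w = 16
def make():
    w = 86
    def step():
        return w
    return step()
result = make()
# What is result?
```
86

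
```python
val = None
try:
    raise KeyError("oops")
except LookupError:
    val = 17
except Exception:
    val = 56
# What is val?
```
17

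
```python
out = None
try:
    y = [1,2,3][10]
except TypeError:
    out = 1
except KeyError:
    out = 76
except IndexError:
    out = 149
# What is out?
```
149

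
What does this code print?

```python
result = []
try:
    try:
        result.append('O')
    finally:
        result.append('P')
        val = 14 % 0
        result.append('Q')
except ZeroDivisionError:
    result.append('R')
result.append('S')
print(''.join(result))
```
OPRS

Exception in inner finally caught by outer except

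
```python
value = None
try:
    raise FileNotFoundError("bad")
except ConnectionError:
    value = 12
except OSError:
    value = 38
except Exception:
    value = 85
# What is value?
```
38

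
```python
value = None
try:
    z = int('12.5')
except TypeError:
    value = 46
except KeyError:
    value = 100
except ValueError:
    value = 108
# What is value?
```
108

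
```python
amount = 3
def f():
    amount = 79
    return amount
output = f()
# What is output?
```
79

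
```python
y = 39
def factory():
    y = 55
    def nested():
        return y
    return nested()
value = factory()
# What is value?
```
55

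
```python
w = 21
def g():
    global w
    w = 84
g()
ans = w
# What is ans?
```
84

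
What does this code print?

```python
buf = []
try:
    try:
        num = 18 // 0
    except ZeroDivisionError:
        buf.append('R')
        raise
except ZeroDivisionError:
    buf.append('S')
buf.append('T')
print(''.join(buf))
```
RST

raise without argument re-raises current exception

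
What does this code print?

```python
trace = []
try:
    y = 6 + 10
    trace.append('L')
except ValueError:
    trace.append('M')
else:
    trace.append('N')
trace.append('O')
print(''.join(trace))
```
LNO

else block runs when no exception occurs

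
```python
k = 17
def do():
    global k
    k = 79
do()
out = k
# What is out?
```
79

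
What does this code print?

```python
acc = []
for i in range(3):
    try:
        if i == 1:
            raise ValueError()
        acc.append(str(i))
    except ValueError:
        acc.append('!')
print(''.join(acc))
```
0!2

Exception on i=1 caught, loop continues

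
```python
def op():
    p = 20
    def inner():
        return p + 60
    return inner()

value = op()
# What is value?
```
80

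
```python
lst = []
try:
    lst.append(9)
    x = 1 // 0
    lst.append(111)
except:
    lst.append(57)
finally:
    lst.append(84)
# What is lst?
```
[9, 57, 84]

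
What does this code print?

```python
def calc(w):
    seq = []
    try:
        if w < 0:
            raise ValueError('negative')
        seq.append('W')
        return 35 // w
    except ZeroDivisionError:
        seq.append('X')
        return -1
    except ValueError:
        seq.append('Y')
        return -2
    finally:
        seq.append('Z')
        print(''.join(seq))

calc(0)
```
WXZ

w=0 causes ZeroDivisionError, caught, finally prints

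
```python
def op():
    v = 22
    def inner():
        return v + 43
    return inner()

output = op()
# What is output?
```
65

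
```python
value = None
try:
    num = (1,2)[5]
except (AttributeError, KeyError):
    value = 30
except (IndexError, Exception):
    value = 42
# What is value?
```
42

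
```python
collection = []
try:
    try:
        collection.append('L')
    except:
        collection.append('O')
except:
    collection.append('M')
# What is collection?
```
['L']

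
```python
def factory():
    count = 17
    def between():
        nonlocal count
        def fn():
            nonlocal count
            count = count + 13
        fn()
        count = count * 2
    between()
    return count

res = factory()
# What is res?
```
60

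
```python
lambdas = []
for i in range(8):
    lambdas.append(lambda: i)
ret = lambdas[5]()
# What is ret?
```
7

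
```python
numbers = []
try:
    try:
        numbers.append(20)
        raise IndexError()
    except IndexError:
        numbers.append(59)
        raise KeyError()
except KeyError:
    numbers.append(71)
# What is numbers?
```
[20, 59, 71]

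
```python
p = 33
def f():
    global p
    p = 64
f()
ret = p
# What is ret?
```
64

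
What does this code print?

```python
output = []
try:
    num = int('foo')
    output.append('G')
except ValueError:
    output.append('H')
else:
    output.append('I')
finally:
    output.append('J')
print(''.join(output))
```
HJ

Exception: except runs, else skipped, finally runs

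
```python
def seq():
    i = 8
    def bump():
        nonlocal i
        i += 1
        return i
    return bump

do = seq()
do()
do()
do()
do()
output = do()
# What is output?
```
13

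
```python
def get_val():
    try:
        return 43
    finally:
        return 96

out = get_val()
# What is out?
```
96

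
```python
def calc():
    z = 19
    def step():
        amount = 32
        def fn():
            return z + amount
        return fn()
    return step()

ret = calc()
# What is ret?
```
51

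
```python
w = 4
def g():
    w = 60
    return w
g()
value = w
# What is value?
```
4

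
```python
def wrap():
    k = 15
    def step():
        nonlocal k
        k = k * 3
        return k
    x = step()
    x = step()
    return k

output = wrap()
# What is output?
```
135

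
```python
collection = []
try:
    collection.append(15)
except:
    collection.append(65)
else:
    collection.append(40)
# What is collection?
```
[15, 40]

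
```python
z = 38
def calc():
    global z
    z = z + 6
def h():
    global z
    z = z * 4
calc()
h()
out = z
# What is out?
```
176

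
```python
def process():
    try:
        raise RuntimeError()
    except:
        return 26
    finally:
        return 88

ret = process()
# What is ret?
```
88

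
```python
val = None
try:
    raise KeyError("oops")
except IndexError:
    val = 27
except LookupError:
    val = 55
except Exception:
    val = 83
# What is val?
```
55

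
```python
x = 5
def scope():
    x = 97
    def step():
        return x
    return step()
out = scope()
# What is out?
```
97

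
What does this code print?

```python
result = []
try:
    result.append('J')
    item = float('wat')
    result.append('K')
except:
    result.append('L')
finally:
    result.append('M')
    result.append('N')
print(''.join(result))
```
JLMN

Code before exception runs, then except, then all of finally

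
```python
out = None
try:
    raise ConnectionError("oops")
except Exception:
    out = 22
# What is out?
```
22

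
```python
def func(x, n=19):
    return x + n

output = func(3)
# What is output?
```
22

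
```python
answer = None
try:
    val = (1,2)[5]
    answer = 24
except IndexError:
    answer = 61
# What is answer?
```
61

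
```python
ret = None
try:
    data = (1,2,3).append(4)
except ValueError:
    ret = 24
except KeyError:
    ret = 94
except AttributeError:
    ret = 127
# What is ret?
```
127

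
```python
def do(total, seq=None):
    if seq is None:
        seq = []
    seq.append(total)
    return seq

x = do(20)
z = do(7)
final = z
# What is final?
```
[7]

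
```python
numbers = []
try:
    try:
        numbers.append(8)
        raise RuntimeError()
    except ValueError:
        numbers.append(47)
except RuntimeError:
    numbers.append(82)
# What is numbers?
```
[8, 82]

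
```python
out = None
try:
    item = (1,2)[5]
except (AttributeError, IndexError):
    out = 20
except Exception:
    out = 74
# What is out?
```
20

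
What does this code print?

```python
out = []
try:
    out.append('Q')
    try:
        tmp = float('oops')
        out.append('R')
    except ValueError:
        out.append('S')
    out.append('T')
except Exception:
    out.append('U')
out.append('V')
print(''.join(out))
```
QSTV

Inner exception caught by inner handler, outer continues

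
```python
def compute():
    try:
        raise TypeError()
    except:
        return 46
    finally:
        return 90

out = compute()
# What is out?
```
90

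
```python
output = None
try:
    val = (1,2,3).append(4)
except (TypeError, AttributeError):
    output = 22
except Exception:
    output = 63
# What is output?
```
22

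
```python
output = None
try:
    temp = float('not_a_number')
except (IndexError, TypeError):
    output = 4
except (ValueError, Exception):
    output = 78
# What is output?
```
78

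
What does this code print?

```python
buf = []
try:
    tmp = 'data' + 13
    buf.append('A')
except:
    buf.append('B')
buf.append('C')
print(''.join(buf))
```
BC

Exception raised in try, caught by bare except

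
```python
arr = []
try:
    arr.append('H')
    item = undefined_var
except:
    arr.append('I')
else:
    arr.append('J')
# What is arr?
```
['H', 'I']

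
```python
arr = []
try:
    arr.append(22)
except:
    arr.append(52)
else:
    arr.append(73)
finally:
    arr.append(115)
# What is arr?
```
[22, 73, 115]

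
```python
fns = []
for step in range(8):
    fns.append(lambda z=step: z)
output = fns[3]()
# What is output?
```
3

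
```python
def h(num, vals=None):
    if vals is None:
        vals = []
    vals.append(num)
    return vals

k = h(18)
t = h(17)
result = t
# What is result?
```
[17]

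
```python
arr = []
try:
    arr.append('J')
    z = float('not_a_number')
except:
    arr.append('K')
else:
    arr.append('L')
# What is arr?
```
['J', 'K']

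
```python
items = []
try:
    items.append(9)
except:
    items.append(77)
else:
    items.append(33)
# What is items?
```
[9, 33]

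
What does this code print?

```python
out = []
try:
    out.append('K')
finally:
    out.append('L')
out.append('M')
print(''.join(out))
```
KLM

try/finally without except, no exception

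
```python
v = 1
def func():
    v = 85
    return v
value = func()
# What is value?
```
85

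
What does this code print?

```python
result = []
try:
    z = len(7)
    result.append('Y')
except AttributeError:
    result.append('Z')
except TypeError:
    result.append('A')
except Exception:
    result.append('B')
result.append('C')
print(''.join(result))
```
AC

TypeError matches before generic Exception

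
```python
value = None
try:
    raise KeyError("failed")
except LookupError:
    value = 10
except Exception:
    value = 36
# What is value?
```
10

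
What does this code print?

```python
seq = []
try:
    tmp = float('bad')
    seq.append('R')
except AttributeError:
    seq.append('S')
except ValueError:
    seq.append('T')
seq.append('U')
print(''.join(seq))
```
TU

ValueError is caught by its specific handler, not AttributeError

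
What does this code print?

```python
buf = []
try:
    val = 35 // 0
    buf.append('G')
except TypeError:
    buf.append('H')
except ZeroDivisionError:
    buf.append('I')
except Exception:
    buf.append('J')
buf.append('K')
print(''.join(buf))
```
IK

ZeroDivisionError matches before generic Exception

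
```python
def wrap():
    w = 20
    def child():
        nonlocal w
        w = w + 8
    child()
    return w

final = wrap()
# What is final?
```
28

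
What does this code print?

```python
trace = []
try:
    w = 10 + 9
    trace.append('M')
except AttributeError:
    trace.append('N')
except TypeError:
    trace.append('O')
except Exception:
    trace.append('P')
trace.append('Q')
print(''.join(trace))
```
MQ

No exception, try block completes normally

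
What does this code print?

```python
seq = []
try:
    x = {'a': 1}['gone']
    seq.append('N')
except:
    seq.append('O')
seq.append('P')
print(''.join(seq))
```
OP

Exception raised in try, caught by bare except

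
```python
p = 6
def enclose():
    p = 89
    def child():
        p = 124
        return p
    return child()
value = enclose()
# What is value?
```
124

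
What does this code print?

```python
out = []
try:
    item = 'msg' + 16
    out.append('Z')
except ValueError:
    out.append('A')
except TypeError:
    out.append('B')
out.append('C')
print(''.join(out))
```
BC

TypeError is caught by its specific handler, not ValueError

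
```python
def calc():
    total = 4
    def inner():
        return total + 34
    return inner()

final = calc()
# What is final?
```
38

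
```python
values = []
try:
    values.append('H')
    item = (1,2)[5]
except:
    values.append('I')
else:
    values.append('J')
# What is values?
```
['H', 'I']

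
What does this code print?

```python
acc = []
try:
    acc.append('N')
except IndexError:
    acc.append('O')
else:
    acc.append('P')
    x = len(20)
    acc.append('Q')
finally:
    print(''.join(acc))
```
NP

Try succeeds, else appends 'P', TypeError in else is uncaught, finally prints before exception propagates ('Q' never appended)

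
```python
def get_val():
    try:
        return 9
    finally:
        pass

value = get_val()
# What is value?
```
9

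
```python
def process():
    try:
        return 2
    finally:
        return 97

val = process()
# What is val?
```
97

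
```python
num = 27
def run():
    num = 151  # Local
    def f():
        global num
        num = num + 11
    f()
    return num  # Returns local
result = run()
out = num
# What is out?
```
38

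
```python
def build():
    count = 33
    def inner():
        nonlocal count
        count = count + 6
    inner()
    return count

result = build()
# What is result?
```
39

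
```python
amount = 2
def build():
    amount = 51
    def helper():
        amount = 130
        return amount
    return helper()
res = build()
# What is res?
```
130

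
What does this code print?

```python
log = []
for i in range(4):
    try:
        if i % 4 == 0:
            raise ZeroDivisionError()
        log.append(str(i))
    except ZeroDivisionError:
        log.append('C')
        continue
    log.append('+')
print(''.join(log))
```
C1+2+3+

continue in except skips rest of loop body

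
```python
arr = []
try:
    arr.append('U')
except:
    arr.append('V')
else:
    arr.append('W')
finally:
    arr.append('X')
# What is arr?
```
['U', 'W', 'X']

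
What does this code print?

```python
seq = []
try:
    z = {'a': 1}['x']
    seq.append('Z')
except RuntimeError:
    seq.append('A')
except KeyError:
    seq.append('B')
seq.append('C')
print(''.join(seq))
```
BC

KeyError is caught by its specific handler, not RuntimeError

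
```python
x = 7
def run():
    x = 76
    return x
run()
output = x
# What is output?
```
7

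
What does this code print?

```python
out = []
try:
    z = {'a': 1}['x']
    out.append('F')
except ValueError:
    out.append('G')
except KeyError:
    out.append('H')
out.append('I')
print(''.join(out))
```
HI

KeyError is caught by its specific handler, not ValueError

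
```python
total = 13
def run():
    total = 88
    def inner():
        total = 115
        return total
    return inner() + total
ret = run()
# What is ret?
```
203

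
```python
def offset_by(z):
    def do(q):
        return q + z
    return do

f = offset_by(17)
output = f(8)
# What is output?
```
25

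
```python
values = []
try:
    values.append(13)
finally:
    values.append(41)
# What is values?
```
[13, 41]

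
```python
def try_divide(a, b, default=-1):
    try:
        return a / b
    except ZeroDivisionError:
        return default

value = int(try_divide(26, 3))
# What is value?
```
8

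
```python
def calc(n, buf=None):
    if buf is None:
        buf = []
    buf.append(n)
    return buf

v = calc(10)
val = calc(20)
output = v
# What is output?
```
[10]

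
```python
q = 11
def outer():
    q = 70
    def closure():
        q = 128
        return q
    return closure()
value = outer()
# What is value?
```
128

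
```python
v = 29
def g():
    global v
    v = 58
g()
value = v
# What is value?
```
58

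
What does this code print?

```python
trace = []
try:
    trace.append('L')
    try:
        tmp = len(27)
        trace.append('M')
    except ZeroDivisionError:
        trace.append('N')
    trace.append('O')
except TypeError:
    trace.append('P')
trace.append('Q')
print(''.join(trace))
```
LPQ

Inner handler doesn't match, propagates to outer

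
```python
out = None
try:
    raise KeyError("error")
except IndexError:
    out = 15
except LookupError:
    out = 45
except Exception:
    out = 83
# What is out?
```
45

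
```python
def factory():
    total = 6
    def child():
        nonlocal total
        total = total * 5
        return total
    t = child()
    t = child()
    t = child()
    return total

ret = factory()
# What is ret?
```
750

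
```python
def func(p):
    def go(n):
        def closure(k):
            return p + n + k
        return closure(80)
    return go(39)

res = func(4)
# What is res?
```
123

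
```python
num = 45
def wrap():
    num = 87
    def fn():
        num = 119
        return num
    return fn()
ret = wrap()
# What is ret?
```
119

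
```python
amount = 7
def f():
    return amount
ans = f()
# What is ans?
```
7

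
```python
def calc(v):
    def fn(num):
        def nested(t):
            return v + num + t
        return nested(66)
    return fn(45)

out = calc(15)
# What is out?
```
126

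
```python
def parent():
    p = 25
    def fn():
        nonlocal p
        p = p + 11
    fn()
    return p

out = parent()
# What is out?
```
36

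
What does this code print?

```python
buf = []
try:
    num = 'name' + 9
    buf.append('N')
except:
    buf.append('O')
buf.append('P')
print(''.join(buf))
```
OP

Exception raised in try, caught by bare except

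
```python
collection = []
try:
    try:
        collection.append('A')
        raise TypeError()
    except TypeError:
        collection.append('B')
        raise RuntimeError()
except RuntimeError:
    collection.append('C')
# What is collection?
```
['A', 'B', 'C']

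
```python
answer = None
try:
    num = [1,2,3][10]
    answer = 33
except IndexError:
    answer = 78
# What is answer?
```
78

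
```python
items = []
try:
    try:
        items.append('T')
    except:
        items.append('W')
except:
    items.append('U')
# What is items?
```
['T']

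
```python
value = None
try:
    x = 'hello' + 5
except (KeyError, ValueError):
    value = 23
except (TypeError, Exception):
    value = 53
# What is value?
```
53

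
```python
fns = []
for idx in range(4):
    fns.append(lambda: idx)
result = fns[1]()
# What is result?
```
3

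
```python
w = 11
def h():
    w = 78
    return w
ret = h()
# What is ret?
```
78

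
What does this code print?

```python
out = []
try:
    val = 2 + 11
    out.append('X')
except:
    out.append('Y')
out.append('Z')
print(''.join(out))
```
XZ

No exception, try block completes normally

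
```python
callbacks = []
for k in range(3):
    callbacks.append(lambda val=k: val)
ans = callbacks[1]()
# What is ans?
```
1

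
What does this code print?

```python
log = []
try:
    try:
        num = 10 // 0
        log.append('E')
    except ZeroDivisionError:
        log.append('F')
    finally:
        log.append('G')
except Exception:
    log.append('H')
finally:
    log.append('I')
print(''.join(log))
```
FGI

Both finally blocks run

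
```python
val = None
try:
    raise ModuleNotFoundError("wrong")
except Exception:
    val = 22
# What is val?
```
22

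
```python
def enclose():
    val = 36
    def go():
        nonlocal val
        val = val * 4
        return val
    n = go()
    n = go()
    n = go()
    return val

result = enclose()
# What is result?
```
2304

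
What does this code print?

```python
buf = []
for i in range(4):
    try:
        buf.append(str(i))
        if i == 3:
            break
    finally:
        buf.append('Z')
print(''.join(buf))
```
0Z1Z2Z3Z

finally runs even when breaking out of loop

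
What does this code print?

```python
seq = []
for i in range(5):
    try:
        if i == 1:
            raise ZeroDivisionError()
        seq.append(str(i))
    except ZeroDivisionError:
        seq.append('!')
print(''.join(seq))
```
0!234

Exception on i=1 caught, loop continues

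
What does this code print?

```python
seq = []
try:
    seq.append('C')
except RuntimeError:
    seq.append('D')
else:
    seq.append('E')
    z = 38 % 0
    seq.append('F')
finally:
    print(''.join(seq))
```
CE

Try succeeds, else appends 'E', ZeroDivisionError in else is uncaught, finally prints before exception propagates ('F' never appended)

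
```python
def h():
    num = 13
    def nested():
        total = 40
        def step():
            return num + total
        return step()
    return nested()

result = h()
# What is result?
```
53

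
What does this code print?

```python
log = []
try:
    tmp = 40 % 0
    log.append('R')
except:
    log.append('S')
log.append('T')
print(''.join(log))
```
ST

Exception raised in try, caught by bare except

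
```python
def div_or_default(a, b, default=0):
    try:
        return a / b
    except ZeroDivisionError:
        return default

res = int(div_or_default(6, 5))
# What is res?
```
1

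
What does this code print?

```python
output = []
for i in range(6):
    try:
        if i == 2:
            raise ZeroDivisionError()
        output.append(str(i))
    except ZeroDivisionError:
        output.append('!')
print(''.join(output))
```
01!345

Exception on i=2 caught, loop continues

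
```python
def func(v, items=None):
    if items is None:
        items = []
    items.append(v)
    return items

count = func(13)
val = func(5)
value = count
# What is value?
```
[13]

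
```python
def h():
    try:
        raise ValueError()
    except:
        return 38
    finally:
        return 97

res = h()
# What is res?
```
97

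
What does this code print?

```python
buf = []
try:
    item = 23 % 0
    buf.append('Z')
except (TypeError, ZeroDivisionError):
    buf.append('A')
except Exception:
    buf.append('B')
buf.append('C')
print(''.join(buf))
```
AC

ZeroDivisionError matches tuple containing it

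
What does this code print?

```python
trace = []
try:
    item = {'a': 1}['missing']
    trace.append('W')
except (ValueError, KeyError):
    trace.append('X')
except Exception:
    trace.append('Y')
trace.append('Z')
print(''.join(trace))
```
XZ

KeyError matches tuple containing it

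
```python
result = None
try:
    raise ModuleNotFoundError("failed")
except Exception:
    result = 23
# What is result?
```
23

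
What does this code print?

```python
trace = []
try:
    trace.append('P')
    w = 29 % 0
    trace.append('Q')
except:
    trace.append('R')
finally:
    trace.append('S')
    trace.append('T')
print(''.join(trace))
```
PRST

Code before exception runs, then except, then all of finally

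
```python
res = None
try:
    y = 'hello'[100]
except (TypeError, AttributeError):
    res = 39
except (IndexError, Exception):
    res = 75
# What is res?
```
75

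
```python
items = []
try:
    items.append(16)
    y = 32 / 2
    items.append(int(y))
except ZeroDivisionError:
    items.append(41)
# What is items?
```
[16, 16]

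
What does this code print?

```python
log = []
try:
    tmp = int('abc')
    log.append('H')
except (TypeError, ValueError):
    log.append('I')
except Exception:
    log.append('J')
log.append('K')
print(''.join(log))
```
IK

ValueError matches tuple containing it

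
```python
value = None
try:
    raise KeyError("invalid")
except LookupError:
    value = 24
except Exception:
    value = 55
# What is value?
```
24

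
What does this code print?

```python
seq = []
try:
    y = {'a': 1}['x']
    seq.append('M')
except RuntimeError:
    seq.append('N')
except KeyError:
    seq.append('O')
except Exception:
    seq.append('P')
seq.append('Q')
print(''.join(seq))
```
OQ

KeyError matches before generic Exception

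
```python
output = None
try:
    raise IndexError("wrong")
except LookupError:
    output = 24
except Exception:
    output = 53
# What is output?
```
24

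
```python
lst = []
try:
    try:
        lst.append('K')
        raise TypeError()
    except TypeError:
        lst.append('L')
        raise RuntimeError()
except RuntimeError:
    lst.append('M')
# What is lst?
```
['K', 'L', 'M']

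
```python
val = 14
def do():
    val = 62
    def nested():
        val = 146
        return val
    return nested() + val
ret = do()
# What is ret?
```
208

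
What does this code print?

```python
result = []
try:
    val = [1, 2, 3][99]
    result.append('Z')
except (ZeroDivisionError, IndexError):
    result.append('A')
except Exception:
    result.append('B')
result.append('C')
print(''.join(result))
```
AC

IndexError matches tuple containing it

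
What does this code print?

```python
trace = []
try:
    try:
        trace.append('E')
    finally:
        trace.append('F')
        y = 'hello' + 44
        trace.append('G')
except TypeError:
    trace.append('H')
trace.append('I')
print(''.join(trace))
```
EFHI

Exception in inner finally caught by outer except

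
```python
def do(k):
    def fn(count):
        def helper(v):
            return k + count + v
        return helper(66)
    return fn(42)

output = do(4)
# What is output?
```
112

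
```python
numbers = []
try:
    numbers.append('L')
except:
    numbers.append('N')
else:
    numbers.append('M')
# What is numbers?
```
['L', 'M']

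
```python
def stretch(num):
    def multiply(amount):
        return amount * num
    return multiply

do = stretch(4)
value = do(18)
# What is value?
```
72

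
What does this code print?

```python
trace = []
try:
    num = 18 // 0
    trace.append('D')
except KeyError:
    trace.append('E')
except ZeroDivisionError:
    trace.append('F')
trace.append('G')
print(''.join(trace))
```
FG

ZeroDivisionError is caught by its specific handler, not KeyError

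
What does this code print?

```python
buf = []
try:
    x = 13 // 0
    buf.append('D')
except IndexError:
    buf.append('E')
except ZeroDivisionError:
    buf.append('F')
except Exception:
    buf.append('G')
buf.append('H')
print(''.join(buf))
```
FH

ZeroDivisionError matches before generic Exception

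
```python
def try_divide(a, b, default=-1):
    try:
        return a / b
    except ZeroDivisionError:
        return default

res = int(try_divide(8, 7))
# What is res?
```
1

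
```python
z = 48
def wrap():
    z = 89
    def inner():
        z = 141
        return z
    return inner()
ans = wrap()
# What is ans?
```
141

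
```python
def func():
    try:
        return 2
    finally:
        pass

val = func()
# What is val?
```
2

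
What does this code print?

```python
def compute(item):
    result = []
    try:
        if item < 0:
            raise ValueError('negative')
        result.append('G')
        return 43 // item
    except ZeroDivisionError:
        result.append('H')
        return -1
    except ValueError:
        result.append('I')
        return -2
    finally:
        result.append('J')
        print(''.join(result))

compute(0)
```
GHJ

item=0 causes ZeroDivisionError, caught, finally prints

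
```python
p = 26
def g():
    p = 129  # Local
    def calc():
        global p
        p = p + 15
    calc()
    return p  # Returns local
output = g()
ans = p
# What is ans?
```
41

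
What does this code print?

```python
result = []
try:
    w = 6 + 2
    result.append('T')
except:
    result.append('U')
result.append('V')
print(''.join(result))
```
TV

No exception, try block completes normally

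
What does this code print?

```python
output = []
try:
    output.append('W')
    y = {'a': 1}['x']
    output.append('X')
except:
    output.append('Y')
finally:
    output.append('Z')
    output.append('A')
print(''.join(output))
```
WYZA

Code before exception runs, then except, then all of finally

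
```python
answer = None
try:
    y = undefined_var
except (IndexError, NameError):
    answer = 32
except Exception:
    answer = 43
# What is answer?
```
32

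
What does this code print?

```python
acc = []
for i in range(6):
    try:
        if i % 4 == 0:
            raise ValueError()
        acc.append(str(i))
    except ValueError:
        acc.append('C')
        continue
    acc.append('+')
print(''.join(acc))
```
C1+2+3+C5+

continue in except skips rest of loop body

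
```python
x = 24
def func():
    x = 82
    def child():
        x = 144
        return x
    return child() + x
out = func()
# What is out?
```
226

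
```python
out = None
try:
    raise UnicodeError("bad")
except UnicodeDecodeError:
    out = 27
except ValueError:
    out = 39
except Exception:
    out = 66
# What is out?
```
39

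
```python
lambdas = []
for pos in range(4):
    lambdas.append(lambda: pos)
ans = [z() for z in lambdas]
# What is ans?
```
[3, 3, 3, 3]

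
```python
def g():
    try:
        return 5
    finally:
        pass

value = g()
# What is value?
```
5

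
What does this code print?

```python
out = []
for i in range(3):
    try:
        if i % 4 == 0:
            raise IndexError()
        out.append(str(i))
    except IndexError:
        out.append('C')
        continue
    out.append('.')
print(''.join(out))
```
C1.2.

continue in except skips rest of loop body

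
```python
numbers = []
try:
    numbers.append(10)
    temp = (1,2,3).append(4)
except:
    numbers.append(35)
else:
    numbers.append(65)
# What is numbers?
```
[10, 35]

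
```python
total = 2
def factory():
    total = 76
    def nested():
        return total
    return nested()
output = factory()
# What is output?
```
76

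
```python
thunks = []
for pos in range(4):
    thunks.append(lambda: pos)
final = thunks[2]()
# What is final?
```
3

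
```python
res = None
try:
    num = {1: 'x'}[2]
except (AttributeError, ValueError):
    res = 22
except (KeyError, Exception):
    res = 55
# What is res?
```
55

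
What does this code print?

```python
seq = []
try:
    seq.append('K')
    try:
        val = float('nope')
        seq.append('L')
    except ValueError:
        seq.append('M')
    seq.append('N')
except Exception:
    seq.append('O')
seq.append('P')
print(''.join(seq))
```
KMNP

Inner exception caught by inner handler, outer continues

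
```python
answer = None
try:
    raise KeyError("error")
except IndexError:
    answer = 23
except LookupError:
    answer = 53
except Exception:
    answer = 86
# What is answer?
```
53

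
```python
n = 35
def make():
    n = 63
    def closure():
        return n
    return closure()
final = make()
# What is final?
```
63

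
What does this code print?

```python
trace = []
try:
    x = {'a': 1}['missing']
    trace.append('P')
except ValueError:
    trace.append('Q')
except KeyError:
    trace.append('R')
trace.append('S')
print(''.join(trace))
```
RS

KeyError is caught by its specific handler, not ValueError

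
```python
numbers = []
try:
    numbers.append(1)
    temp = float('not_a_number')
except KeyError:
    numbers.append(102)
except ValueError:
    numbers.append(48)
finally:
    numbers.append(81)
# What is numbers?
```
[1, 48, 81]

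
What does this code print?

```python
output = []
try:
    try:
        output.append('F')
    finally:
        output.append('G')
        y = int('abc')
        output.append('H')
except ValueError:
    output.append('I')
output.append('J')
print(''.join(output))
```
FGIJ

Exception in inner finally caught by outer except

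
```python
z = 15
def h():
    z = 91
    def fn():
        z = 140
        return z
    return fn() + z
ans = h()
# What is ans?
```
231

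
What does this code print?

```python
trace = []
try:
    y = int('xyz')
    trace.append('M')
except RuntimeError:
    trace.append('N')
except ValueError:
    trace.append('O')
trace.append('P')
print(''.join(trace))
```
OP

ValueError is caught by its specific handler, not RuntimeError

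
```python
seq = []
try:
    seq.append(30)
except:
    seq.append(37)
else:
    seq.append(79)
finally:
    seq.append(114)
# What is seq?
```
[30, 79, 114]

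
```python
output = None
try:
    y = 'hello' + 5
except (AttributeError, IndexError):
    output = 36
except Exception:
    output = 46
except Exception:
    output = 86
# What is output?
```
46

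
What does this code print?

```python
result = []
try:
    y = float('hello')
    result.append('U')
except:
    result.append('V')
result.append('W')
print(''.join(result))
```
VW

Exception raised in try, caught by bare except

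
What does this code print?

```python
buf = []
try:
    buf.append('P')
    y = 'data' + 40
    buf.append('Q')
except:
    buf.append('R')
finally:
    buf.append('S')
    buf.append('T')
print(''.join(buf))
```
PRST

Code before exception runs, then except, then all of finally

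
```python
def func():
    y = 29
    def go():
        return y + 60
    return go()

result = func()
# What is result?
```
89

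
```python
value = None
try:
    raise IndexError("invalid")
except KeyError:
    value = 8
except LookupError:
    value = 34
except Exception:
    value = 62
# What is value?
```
34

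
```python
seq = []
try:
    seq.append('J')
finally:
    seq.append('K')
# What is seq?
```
['J', 'K']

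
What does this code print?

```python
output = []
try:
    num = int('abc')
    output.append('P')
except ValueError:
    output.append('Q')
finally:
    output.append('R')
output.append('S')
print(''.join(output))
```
QRS

finally always runs, even after exception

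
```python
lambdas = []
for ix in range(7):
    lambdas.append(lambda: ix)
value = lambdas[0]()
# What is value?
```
6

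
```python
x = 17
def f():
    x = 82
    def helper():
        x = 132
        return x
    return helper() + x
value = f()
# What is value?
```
214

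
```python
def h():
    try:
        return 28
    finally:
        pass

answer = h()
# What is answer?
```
28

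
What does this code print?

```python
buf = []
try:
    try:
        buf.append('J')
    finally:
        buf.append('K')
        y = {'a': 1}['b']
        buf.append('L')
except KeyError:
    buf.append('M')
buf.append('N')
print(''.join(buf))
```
JKMN

Exception in inner finally caught by outer except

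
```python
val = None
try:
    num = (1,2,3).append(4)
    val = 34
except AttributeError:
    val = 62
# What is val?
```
62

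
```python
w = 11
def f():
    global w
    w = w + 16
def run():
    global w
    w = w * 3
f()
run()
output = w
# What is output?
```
81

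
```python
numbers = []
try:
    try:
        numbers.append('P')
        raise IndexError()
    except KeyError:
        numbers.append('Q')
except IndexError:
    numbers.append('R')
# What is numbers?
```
['P', 'R']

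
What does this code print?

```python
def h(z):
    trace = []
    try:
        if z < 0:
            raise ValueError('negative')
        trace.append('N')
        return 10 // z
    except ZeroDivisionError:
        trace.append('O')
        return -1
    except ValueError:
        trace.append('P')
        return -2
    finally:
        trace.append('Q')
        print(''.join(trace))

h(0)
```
NOQ

z=0 causes ZeroDivisionError, caught, finally prints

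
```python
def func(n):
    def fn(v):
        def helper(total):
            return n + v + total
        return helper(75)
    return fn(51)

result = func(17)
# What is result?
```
143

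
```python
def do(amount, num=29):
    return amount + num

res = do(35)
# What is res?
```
64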